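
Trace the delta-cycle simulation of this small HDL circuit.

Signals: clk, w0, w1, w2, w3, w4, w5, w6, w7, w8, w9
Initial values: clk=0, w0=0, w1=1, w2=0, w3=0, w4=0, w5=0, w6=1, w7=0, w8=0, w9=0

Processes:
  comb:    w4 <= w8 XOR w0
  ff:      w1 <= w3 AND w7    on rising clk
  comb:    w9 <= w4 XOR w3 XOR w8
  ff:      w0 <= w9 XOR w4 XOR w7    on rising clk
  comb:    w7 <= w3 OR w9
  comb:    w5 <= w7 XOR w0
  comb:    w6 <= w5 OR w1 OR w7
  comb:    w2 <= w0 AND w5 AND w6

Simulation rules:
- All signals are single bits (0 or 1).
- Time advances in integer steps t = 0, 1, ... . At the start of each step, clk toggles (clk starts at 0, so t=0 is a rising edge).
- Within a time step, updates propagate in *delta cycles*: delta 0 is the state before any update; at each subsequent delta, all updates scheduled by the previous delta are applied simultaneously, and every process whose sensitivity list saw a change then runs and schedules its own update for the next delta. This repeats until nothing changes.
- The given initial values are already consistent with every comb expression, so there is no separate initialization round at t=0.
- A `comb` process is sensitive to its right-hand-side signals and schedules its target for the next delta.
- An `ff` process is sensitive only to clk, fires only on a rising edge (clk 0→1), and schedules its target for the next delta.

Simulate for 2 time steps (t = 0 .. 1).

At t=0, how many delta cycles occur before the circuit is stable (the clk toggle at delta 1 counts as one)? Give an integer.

3

[bits: w1,w4,w7,w5,w0,w3,w9,w2,w6,clk,w8]
t=0: Δ0=10000000100 Δ1=10000000110 Δ2=00000000110 Δ3=00000000010 | 3Δ
t=1: Δ0=00000000010 Δ1=00000000000 | 1Δ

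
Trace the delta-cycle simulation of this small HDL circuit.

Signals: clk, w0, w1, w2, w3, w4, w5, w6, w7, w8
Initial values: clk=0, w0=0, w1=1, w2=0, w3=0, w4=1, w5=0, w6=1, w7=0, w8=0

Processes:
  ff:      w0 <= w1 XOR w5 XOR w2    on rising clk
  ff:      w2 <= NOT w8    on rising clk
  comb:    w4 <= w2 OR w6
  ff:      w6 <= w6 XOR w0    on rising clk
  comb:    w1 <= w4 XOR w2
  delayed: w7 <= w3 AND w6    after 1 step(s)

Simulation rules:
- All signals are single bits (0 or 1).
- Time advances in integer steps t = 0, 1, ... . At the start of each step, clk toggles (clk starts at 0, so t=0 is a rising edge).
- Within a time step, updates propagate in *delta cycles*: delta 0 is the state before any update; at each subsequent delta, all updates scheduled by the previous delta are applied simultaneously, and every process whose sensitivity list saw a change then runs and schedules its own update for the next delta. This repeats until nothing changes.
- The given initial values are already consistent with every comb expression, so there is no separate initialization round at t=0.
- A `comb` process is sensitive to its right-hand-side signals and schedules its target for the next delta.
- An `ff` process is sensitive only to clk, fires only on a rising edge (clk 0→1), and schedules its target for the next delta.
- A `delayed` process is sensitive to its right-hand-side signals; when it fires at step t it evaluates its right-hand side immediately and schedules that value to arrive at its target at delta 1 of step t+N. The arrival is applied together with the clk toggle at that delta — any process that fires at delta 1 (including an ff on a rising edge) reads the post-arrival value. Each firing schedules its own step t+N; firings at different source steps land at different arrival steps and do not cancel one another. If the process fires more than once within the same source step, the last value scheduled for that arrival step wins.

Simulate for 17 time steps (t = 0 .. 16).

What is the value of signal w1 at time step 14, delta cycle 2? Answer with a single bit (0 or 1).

0

t0.Δ0 w3=0 w6=1 w7=0 w1=1 w0=0 w4=1 w5=0 clk=0 w8=0 w2=0
t0.Δ1 w3=0 w6=1 w7=0 w1=1 w0=0 w4=1 w5=0 clk=1 w8=0 w2=0
t0.Δ2 w3=0 w6=1 w7=0 w1=1 w0=1 w4=1 w5=0 clk=1 w8=0 w2=1
t0.Δ3 w3=0 w6=1 w7=0 w1=0 w0=1 w4=1 w5=0 clk=1 w8=0 w2=1
t1.Δ0 w3=0 w6=1 w7=0 w1=0 w0=1 w4=1 w5=0 clk=1 w8=0 w2=1
t1.Δ1 w3=0 w6=1 w7=0 w1=0 w0=1 w4=1 w5=0 clk=0 w8=0 w2=1
t2.Δ0 w3=0 w6=1 w7=0 w1=0 w0=1 w4=1 w5=0 clk=0 w8=0 w2=1
t2.Δ1 w3=0 w6=1 w7=0 w1=0 w0=1 w4=1 w5=0 clk=1 w8=0 w2=1
t2.Δ2 w3=0 w6=0 w7=0 w1=0 w0=1 w4=1 w5=0 clk=1 w8=0 w2=1
t3.Δ0 w3=0 w6=0 w7=0 w1=0 w0=1 w4=1 w5=0 clk=1 w8=0 w2=1
t3.Δ1 w3=0 w6=0 w7=0 w1=0 w0=1 w4=1 w5=0 clk=0 w8=0 w2=1
t4.Δ0 w3=0 w6=0 w7=0 w1=0 w0=1 w4=1 w5=0 clk=0 w8=0 w2=1
t4.Δ1 w3=0 w6=0 w7=0 w1=0 w0=1 w4=1 w5=0 clk=1 w8=0 w2=1
t4.Δ2 w3=0 w6=1 w7=0 w1=0 w0=1 w4=1 w5=0 clk=1 w8=0 w2=1
t5.Δ0 w3=0 w6=1 w7=0 w1=0 w0=1 w4=1 w5=0 clk=1 w8=0 w2=1
t5.Δ1 w3=0 w6=1 w7=0 w1=0 w0=1 w4=1 w5=0 clk=0 w8=0 w2=1
t6.Δ0 w3=0 w6=1 w7=0 w1=0 w0=1 w4=1 w5=0 clk=0 w8=0 w2=1
t6.Δ1 w3=0 w6=1 w7=0 w1=0 w0=1 w4=1 w5=0 clk=1 w8=0 w2=1
t6.Δ2 w3=0 w6=0 w7=0 w1=0 w0=1 w4=1 w5=0 clk=1 w8=0 w2=1
t7.Δ0 w3=0 w6=0 w7=0 w1=0 w0=1 w4=1 w5=0 clk=1 w8=0 w2=1
t7.Δ1 w3=0 w6=0 w7=0 w1=0 w0=1 w4=1 w5=0 clk=0 w8=0 w2=1
t8.Δ0 w3=0 w6=0 w7=0 w1=0 w0=1 w4=1 w5=0 clk=0 w8=0 w2=1
t8.Δ1 w3=0 w6=0 w7=0 w1=0 w0=1 w4=1 w5=0 clk=1 w8=0 w2=1
t8.Δ2 w3=0 w6=1 w7=0 w1=0 w0=1 w4=1 w5=0 clk=1 w8=0 w2=1
t9.Δ0 w3=0 w6=1 w7=0 w1=0 w0=1 w4=1 w5=0 clk=1 w8=0 w2=1
t9.Δ1 w3=0 w6=1 w7=0 w1=0 w0=1 w4=1 w5=0 clk=0 w8=0 w2=1
t10.Δ0 w3=0 w6=1 w7=0 w1=0 w0=1 w4=1 w5=0 clk=0 w8=0 w2=1
t10.Δ1 w3=0 w6=1 w7=0 w1=0 w0=1 w4=1 w5=0 clk=1 w8=0 w2=1
t10.Δ2 w3=0 w6=0 w7=0 w1=0 w0=1 w4=1 w5=0 clk=1 w8=0 w2=1
t11.Δ0 w3=0 w6=0 w7=0 w1=0 w0=1 w4=1 w5=0 clk=1 w8=0 w2=1
t11.Δ1 w3=0 w6=0 w7=0 w1=0 w0=1 w4=1 w5=0 clk=0 w8=0 w2=1
t12.Δ0 w3=0 w6=0 w7=0 w1=0 w0=1 w4=1 w5=0 clk=0 w8=0 w2=1
t12.Δ1 w3=0 w6=0 w7=0 w1=0 w0=1 w4=1 w5=0 clk=1 w8=0 w2=1
t12.Δ2 w3=0 w6=1 w7=0 w1=0 w0=1 w4=1 w5=0 clk=1 w8=0 w2=1
t13.Δ0 w3=0 w6=1 w7=0 w1=0 w0=1 w4=1 w5=0 clk=1 w8=0 w2=1
t13.Δ1 w3=0 w6=1 w7=0 w1=0 w0=1 w4=1 w5=0 clk=0 w8=0 w2=1
t14.Δ0 w3=0 w6=1 w7=0 w1=0 w0=1 w4=1 w5=0 clk=0 w8=0 w2=1
t14.Δ1 w3=0 w6=1 w7=0 w1=0 w0=1 w4=1 w5=0 clk=1 w8=0 w2=1
t14.Δ2 w3=0 w6=0 w7=0 w1=0 w0=1 w4=1 w5=0 clk=1 w8=0 w2=1
t15.Δ0 w3=0 w6=0 w7=0 w1=0 w0=1 w4=1 w5=0 clk=1 w8=0 w2=1
t15.Δ1 w3=0 w6=0 w7=0 w1=0 w0=1 w4=1 w5=0 clk=0 w8=0 w2=1
t16.Δ0 w3=0 w6=0 w7=0 w1=0 w0=1 w4=1 w5=0 clk=0 w8=0 w2=1
t16.Δ1 w3=0 w6=0 w7=0 w1=0 w0=1 w4=1 w5=0 clk=1 w8=0 w2=1
t16.Δ2 w3=0 w6=1 w7=0 w1=0 w0=1 w4=1 w5=0 clk=1 w8=0 w2=1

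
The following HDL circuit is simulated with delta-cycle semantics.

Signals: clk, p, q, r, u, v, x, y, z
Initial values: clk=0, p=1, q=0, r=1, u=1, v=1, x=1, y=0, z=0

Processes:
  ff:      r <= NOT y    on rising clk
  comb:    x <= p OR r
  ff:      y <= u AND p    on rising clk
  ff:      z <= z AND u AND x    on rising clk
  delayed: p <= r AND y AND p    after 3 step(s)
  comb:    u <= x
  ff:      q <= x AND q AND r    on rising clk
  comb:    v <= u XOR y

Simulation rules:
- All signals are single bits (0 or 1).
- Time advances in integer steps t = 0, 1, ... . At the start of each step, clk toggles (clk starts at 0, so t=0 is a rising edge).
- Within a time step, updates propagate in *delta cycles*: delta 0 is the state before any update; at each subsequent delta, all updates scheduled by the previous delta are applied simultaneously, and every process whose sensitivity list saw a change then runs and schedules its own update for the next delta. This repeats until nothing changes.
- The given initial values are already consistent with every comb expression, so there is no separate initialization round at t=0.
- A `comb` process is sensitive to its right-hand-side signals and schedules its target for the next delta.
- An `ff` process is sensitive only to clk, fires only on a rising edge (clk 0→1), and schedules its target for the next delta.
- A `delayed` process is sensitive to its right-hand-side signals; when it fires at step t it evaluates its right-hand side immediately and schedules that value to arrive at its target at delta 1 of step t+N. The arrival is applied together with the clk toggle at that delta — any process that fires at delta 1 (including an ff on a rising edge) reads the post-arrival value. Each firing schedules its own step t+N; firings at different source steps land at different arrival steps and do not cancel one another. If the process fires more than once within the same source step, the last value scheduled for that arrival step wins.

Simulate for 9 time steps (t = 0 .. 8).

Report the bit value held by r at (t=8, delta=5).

[bits: y,x,p,r,q,v,clk,u,z]
t=0: Δ0=011101010 Δ1=011101110 Δ2=111101110 Δ3=111100110 | 3Δ
t=1: Δ0=111100110 Δ1=111100010 | 1Δ
t=2: Δ0=111100010 Δ1=111100110 Δ2=111000110 | 2Δ
t=3: Δ0=111000110 Δ1=111000010 | 1Δ
t=4: Δ0=111000010 Δ1=111000110 | 1Δ
t=5: Δ0=111000110 Δ1=110000010 Δ2=100000010 Δ3=100000000 Δ4=100001000 | 4Δ
t=6: Δ0=100001000 Δ1=100001100 Δ2=000001100 Δ3=000000100 | 3Δ
t=7: Δ0=000000100 Δ1=000000000 | 1Δ
t=8: Δ0=000000000 Δ1=000000100 Δ2=000100100 Δ3=010100100 Δ4=010100110 Δ5=010101110 | 5Δ

1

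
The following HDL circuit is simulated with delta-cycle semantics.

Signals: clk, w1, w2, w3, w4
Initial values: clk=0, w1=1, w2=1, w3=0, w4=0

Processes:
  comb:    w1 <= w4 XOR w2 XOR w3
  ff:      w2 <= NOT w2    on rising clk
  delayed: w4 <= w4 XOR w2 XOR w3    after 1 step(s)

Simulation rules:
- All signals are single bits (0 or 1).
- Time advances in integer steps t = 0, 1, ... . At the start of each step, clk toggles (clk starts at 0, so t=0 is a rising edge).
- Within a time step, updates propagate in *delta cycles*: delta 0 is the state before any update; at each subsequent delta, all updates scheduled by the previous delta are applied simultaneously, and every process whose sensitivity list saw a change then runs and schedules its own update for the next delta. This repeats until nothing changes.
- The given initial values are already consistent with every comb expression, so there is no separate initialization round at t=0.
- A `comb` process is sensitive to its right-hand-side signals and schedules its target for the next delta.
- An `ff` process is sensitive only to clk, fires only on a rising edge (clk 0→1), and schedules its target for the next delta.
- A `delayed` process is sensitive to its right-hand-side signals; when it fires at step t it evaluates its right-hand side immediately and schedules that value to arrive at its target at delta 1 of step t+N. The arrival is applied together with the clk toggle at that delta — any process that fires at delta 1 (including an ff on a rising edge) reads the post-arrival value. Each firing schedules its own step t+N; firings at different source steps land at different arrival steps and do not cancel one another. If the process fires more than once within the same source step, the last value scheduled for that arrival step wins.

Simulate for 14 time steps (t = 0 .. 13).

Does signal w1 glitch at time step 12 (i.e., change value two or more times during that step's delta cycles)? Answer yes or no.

[bits: w3,clk,w2,w4,w1]
t=0: Δ0=00101 Δ1=01101 Δ2=01001 Δ3=01000 | 3Δ
t=1: Δ0=01000 Δ1=00000 | 1Δ
t=2: Δ0=00000 Δ1=01000 Δ2=01100 Δ3=01101 | 3Δ
t=3: Δ0=01101 Δ1=00111 Δ2=00110 | 2Δ
t=4: Δ0=00110 Δ1=01100 Δ2=01001 Δ3=01000 | 3Δ
t=5: Δ0=01000 Δ1=00000 | 1Δ
t=6: Δ0=00000 Δ1=01000 Δ2=01100 Δ3=01101 | 3Δ
t=7: Δ0=01101 Δ1=00111 Δ2=00110 | 2Δ
t=8: Δ0=00110 Δ1=01100 Δ2=01001 Δ3=01000 | 3Δ
t=9: Δ0=01000 Δ1=00000 | 1Δ
t=10: Δ0=00000 Δ1=01000 Δ2=01100 Δ3=01101 | 3Δ
t=11: Δ0=01101 Δ1=00111 Δ2=00110 | 2Δ
t=12: Δ0=00110 Δ1=01100 Δ2=01001 Δ3=01000 | 3Δ
t=13: Δ0=01000 Δ1=00000 | 1Δ

yes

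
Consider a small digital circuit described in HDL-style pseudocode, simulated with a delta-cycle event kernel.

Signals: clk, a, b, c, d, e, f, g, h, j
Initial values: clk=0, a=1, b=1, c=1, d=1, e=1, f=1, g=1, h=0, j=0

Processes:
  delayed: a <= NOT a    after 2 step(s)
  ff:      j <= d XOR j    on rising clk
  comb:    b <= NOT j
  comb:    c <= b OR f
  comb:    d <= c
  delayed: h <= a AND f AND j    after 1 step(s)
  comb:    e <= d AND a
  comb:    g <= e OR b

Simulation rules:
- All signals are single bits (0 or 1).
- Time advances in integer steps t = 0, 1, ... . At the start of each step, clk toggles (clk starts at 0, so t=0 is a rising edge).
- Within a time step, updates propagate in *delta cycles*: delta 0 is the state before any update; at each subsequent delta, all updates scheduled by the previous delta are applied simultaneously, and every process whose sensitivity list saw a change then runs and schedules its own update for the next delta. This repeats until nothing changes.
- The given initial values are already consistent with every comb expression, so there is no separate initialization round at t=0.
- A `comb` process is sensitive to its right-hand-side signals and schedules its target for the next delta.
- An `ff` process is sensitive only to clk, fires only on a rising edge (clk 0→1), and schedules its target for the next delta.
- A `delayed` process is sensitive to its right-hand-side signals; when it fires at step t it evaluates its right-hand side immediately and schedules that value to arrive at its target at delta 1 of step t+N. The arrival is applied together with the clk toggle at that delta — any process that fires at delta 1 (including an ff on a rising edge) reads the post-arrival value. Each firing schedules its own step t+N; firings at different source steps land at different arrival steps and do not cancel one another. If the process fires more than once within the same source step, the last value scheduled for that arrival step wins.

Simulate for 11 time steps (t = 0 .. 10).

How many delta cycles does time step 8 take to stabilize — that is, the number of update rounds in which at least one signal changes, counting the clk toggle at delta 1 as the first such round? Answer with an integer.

[bits: f,e,c,d,clk,h,g,b,j,a]
t=0: Δ0=1111001101 Δ1=1111101101 Δ2=1111101111 Δ3=1111101011 | 3Δ
t=1: Δ0=1111101011 Δ1=1111011011 | 1Δ
t=2: Δ0=1111011011 Δ1=1111111011 Δ2=1111111001 Δ3=1111111101 | 3Δ
t=3: Δ0=1111111101 Δ1=1111001101 | 1Δ
t=4: Δ0=1111001101 Δ1=1111101101 Δ2=1111101111 Δ3=1111101011 | 3Δ
t=5: Δ0=1111101011 Δ1=1111011011 | 1Δ
t=6: Δ0=1111011011 Δ1=1111111011 Δ2=1111111001 Δ3=1111111101 | 3Δ
t=7: Δ0=1111111101 Δ1=1111001101 | 1Δ
t=8: Δ0=1111001101 Δ1=1111101101 Δ2=1111101111 Δ3=1111101011 | 3Δ
t=9: Δ0=1111101011 Δ1=1111011011 | 1Δ
t=10: Δ0=1111011011 Δ1=1111111011 Δ2=1111111001 Δ3=1111111101 | 3Δ

3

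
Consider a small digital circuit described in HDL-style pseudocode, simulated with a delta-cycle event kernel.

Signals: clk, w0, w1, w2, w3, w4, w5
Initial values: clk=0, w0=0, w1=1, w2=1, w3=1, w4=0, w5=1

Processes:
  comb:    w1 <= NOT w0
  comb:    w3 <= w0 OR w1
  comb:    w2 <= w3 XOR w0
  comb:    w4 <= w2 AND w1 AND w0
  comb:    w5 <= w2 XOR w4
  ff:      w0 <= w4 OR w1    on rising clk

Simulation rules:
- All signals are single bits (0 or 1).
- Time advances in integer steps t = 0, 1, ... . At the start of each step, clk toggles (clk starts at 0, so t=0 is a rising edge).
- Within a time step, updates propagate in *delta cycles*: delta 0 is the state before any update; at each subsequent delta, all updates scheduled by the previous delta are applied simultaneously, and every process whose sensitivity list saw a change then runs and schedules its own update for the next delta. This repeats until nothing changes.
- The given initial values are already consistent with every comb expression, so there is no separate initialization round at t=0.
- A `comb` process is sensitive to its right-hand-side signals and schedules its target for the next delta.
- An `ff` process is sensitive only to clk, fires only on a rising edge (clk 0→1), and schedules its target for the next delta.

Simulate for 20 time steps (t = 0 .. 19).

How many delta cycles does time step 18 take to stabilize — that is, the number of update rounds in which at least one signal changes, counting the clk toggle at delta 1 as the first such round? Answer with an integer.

6

t=0 Δ0: w1=1 w5=1 w4=0 w3=1 w0=0 clk=0 w2=1
  Δ1: clk:0→1
  Δ2: w0:0→1
  Δ3: w1:1→0, w4:0→1, w2:1→0
  Δ4: w4:1→0
  Δ5: w5:1→0
  (5Δ to stable)
t=1 Δ0: w1=0 w5=0 w4=0 w3=1 w0=1 clk=1 w2=0
  Δ1: clk:1→0
  (1Δ to stable)
t=2 Δ0: w1=0 w5=0 w4=0 w3=1 w0=1 clk=0 w2=0
  Δ1: clk:0→1
  Δ2: w0:1→0
  Δ3: w1:0→1, w3:1→0, w2:0→1
  Δ4: w5:0→1, w3:0→1, w2:1→0
  Δ5: w5:1→0, w2:0→1
  Δ6: w5:0→1
  (6Δ to stable)
t=3 Δ0: w1=1 w5=1 w4=0 w3=1 w0=0 clk=1 w2=1
  Δ1: clk:1→0
  (1Δ to stable)
t=4 Δ0: w1=1 w5=1 w4=0 w3=1 w0=0 clk=0 w2=1
  Δ1: clk:0→1
  Δ2: w0:0→1
  Δ3: w1:1→0, w4:0→1, w2:1→0
  Δ4: w4:1→0
  Δ5: w5:1→0
  (5Δ to stable)
t=5 Δ0: w1=0 w5=0 w4=0 w3=1 w0=1 clk=1 w2=0
  Δ1: clk:1→0
  (1Δ to stable)
t=6 Δ0: w1=0 w5=0 w4=0 w3=1 w0=1 clk=0 w2=0
  Δ1: clk:0→1
  Δ2: w0:1→0
  Δ3: w1:0→1, w3:1→0, w2:0→1
  Δ4: w5:0→1, w3:0→1, w2:1→0
  Δ5: w5:1→0, w2:0→1
  Δ6: w5:0→1
  (6Δ to stable)
t=7 Δ0: w1=1 w5=1 w4=0 w3=1 w0=0 clk=1 w2=1
  Δ1: clk:1→0
  (1Δ to stable)
t=8 Δ0: w1=1 w5=1 w4=0 w3=1 w0=0 clk=0 w2=1
  Δ1: clk:0→1
  Δ2: w0:0→1
  Δ3: w1:1→0, w4:0→1, w2:1→0
  Δ4: w4:1→0
  Δ5: w5:1→0
  (5Δ to stable)
t=9 Δ0: w1=0 w5=0 w4=0 w3=1 w0=1 clk=1 w2=0
  Δ1: clk:1→0
  (1Δ to stable)
t=10 Δ0: w1=0 w5=0 w4=0 w3=1 w0=1 clk=0 w2=0
  Δ1: clk:0→1
  Δ2: w0:1→0
  Δ3: w1:0→1, w3:1→0, w2:0→1
  Δ4: w5:0→1, w3:0→1, w2:1→0
  Δ5: w5:1→0, w2:0→1
  Δ6: w5:0→1
  (6Δ to stable)
t=11 Δ0: w1=1 w5=1 w4=0 w3=1 w0=0 clk=1 w2=1
  Δ1: clk:1→0
  (1Δ to stable)
t=12 Δ0: w1=1 w5=1 w4=0 w3=1 w0=0 clk=0 w2=1
  Δ1: clk:0→1
  Δ2: w0:0→1
  Δ3: w1:1→0, w4:0→1, w2:1→0
  Δ4: w4:1→0
  Δ5: w5:1→0
  (5Δ to stable)
t=13 Δ0: w1=0 w5=0 w4=0 w3=1 w0=1 clk=1 w2=0
  Δ1: clk:1→0
  (1Δ to stable)
t=14 Δ0: w1=0 w5=0 w4=0 w3=1 w0=1 clk=0 w2=0
  Δ1: clk:0→1
  Δ2: w0:1→0
  Δ3: w1:0→1, w3:1→0, w2:0→1
  Δ4: w5:0→1, w3:0→1, w2:1→0
  Δ5: w5:1→0, w2:0→1
  Δ6: w5:0→1
  (6Δ to stable)
t=15 Δ0: w1=1 w5=1 w4=0 w3=1 w0=0 clk=1 w2=1
  Δ1: clk:1→0
  (1Δ to stable)
t=16 Δ0: w1=1 w5=1 w4=0 w3=1 w0=0 clk=0 w2=1
  Δ1: clk:0→1
  Δ2: w0:0→1
  Δ3: w1:1→0, w4:0→1, w2:1→0
  Δ4: w4:1→0
  Δ5: w5:1→0
  (5Δ to stable)
t=17 Δ0: w1=0 w5=0 w4=0 w3=1 w0=1 clk=1 w2=0
  Δ1: clk:1→0
  (1Δ to stable)
t=18 Δ0: w1=0 w5=0 w4=0 w3=1 w0=1 clk=0 w2=0
  Δ1: clk:0→1
  Δ2: w0:1→0
  Δ3: w1:0→1, w3:1→0, w2:0→1
  Δ4: w5:0→1, w3:0→1, w2:1→0
  Δ5: w5:1→0, w2:0→1
  Δ6: w5:0→1
  (6Δ to stable)
t=19 Δ0: w1=1 w5=1 w4=0 w3=1 w0=0 clk=1 w2=1
  Δ1: clk:1→0
  (1Δ to stable)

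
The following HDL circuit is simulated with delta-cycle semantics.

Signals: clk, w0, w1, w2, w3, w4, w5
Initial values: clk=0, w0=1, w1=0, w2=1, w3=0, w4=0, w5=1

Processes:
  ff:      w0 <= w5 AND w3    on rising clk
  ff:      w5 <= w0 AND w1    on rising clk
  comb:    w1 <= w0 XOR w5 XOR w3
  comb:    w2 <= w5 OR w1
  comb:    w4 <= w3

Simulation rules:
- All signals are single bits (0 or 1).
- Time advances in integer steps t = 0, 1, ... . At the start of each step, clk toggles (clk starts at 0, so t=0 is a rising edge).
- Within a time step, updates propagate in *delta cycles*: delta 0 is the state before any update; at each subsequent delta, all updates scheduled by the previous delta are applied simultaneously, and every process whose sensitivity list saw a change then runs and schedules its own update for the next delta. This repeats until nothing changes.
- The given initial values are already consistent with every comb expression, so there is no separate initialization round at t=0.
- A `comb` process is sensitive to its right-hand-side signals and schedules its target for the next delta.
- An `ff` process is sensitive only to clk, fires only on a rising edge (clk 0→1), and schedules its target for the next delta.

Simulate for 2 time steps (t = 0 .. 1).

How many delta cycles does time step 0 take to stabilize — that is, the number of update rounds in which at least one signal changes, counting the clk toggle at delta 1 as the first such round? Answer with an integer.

[bits: clk,w4,w0,w1,w5,w3,w2]
t=0: Δ0=0010101 Δ1=1010101 Δ2=1000001 Δ3=1000000 | 3Δ
t=1: Δ0=1000000 Δ1=0000000 | 1Δ

3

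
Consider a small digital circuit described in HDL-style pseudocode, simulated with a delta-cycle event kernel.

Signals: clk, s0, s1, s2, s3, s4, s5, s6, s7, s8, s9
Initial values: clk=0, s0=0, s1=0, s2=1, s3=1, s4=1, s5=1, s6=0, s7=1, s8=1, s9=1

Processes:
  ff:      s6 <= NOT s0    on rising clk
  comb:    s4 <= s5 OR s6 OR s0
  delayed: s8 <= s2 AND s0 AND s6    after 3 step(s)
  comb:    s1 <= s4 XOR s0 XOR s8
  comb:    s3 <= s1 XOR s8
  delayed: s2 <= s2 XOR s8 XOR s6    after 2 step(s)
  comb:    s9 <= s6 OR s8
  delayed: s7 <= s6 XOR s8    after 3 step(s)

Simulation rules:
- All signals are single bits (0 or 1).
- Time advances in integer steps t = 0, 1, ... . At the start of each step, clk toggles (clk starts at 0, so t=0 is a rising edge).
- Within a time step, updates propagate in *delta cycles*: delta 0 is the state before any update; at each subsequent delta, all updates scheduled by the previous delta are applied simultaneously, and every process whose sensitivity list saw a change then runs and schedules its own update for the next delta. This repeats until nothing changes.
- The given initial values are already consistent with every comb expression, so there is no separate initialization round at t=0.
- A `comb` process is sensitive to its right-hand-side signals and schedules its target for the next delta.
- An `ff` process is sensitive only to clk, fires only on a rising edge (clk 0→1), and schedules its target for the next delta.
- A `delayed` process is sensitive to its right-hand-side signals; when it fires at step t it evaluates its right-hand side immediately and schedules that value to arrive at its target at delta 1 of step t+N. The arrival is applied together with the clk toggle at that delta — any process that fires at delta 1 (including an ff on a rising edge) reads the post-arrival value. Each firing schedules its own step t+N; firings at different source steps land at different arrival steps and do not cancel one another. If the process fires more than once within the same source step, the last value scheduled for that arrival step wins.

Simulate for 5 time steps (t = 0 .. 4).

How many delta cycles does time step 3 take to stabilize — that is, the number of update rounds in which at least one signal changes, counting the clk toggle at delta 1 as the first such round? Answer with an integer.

3

t=0 Δ0: s4=1 s5=1 s1=0 s2=1 s3=1 s0=0 s8=1 s7=1 s9=1 s6=0 clk=0
  Δ1: clk:0→1
  Δ2: s6:0→1
  (2Δ to stable)
t=1 Δ0: s4=1 s5=1 s1=0 s2=1 s3=1 s0=0 s8=1 s7=1 s9=1 s6=1 clk=1
  Δ1: clk:1→0
  (1Δ to stable)
t=2 Δ0: s4=1 s5=1 s1=0 s2=1 s3=1 s0=0 s8=1 s7=1 s9=1 s6=1 clk=0
  Δ1: clk:0→1
  (1Δ to stable)
t=3 Δ0: s4=1 s5=1 s1=0 s2=1 s3=1 s0=0 s8=1 s7=1 s9=1 s6=1 clk=1
  Δ1: s8:1→0, s7:1→0, clk:1→0
  Δ2: s1:0→1, s3:1→0
  Δ3: s3:0→1
  (3Δ to stable)
t=4 Δ0: s4=1 s5=1 s1=1 s2=1 s3=1 s0=0 s8=0 s7=0 s9=1 s6=1 clk=0
  Δ1: clk:0→1
  (1Δ to stable)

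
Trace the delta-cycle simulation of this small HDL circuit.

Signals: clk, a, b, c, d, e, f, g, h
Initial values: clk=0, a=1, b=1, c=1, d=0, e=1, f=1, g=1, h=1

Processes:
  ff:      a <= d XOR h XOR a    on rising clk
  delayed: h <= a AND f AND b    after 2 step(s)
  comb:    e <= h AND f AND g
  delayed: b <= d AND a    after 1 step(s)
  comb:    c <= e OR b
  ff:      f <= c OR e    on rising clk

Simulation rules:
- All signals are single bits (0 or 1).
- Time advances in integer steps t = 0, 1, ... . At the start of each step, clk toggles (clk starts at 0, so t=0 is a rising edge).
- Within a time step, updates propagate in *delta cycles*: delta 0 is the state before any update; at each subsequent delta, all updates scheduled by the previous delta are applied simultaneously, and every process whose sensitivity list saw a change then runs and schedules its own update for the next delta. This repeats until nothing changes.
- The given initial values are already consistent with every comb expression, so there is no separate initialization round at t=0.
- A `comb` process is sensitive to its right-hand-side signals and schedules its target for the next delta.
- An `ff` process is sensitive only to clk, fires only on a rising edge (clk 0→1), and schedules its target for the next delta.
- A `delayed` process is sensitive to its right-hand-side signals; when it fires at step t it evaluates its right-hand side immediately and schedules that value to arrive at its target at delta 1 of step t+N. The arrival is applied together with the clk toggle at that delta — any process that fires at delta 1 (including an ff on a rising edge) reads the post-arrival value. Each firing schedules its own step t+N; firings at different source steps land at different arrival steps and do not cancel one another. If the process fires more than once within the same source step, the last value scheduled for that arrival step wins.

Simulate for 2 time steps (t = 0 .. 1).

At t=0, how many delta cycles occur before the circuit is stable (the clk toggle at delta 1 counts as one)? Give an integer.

t=0 Δ0: c=1 clk=0 e=1 b=1 d=0 h=1 f=1 g=1 a=1
  Δ1: clk:0→1
  Δ2: a:1→0
  (2Δ to stable)
t=1 Δ0: c=1 clk=1 e=1 b=1 d=0 h=1 f=1 g=1 a=0
  Δ1: clk:1→0, b:1→0
  (1Δ to stable)

2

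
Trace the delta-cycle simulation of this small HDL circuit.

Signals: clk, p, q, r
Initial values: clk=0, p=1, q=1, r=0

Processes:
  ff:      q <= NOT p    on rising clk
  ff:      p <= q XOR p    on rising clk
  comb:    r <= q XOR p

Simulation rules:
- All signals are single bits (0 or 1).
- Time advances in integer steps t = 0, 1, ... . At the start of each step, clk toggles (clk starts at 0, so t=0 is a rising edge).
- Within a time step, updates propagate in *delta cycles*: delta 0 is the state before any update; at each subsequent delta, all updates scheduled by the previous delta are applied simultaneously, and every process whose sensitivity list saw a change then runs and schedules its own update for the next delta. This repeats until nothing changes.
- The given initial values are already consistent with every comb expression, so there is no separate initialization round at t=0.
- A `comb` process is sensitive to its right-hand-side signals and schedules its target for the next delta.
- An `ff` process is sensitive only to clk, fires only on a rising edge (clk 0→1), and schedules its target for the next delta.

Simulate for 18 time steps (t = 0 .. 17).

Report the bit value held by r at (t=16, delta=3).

t=0 Δ0: clk=0 p=1 q=1 r=0
  Δ1: clk:0→1
  Δ2: p:1→0, q:1→0
  (2Δ to stable)
t=1 Δ0: clk=1 p=0 q=0 r=0
  Δ1: clk:1→0
  (1Δ to stable)
t=2 Δ0: clk=0 p=0 q=0 r=0
  Δ1: clk:0→1
  Δ2: q:0→1
  Δ3: r:0→1
  (3Δ to stable)
t=3 Δ0: clk=1 p=0 q=1 r=1
  Δ1: clk:1→0
  (1Δ to stable)
t=4 Δ0: clk=0 p=0 q=1 r=1
  Δ1: clk:0→1
  Δ2: p:0→1
  Δ3: r:1→0
  (3Δ to stable)
t=5 Δ0: clk=1 p=1 q=1 r=0
  Δ1: clk:1→0
  (1Δ to stable)
t=6 Δ0: clk=0 p=1 q=1 r=0
  Δ1: clk:0→1
  Δ2: p:1→0, q:1→0
  (2Δ to stable)
t=7 Δ0: clk=1 p=0 q=0 r=0
  Δ1: clk:1→0
  (1Δ to stable)
t=8 Δ0: clk=0 p=0 q=0 r=0
  Δ1: clk:0→1
  Δ2: q:0→1
  Δ3: r:0→1
  (3Δ to stable)
t=9 Δ0: clk=1 p=0 q=1 r=1
  Δ1: clk:1→0
  (1Δ to stable)
t=10 Δ0: clk=0 p=0 q=1 r=1
  Δ1: clk:0→1
  Δ2: p:0→1
  Δ3: r:1→0
  (3Δ to stable)
t=11 Δ0: clk=1 p=1 q=1 r=0
  Δ1: clk:1→0
  (1Δ to stable)
t=12 Δ0: clk=0 p=1 q=1 r=0
  Δ1: clk:0→1
  Δ2: p:1→0, q:1→0
  (2Δ to stable)
t=13 Δ0: clk=1 p=0 q=0 r=0
  Δ1: clk:1→0
  (1Δ to stable)
t=14 Δ0: clk=0 p=0 q=0 r=0
  Δ1: clk:0→1
  Δ2: q:0→1
  Δ3: r:0→1
  (3Δ to stable)
t=15 Δ0: clk=1 p=0 q=1 r=1
  Δ1: clk:1→0
  (1Δ to stable)
t=16 Δ0: clk=0 p=0 q=1 r=1
  Δ1: clk:0→1
  Δ2: p:0→1
  Δ3: r:1→0
  (3Δ to stable)
t=17 Δ0: clk=1 p=1 q=1 r=0
  Δ1: clk:1→0
  (1Δ to stable)

0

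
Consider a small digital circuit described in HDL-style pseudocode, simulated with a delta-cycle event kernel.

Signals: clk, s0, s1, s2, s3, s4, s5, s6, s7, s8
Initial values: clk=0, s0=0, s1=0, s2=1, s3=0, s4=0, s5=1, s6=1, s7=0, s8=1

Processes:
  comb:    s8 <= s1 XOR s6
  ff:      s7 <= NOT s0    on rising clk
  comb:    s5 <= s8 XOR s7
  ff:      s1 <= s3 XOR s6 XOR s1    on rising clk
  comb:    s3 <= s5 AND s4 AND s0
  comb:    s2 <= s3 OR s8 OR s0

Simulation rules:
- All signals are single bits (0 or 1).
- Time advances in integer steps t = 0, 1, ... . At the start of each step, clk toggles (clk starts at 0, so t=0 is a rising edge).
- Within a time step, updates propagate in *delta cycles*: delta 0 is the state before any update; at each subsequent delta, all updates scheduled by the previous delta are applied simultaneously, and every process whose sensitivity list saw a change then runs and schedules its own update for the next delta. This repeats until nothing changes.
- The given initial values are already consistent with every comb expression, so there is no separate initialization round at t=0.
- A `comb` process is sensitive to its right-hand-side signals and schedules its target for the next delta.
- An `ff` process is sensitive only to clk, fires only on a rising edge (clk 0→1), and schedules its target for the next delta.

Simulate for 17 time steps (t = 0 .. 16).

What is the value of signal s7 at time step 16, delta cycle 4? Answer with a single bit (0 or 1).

[bits: s5,s0,s3,s8,s7,s6,clk,s2,s1,s4]
t=0: Δ0=1001010100 Δ1=1001011100 Δ2=1001111110 Δ3=0000111110 Δ4=1000111010 | 4Δ
t=1: Δ0=1000111010 Δ1=1000110010 | 1Δ
t=2: Δ0=1000110010 Δ1=1000111010 Δ2=1000111000 Δ3=1001111000 Δ4=0001111100 | 4Δ
t=3: Δ0=0001111100 Δ1=0001110100 | 1Δ
t=4: Δ0=0001110100 Δ1=0001111100 Δ2=0001111110 Δ3=0000111110 Δ4=1000111010 | 4Δ
t=5: Δ0=1000111010 Δ1=1000110010 | 1Δ
t=6: Δ0=1000110010 Δ1=1000111010 Δ2=1000111000 Δ3=1001111000 Δ4=0001111100 | 4Δ
t=7: Δ0=0001111100 Δ1=0001110100 | 1Δ
t=8: Δ0=0001110100 Δ1=0001111100 Δ2=0001111110 Δ3=0000111110 Δ4=1000111010 | 4Δ
t=9: Δ0=1000111010 Δ1=1000110010 | 1Δ
t=10: Δ0=1000110010 Δ1=1000111010 Δ2=1000111000 Δ3=1001111000 Δ4=0001111100 | 4Δ
t=11: Δ0=0001111100 Δ1=0001110100 | 1Δ
t=12: Δ0=0001110100 Δ1=0001111100 Δ2=0001111110 Δ3=0000111110 Δ4=1000111010 | 4Δ
t=13: Δ0=1000111010 Δ1=1000110010 | 1Δ
t=14: Δ0=1000110010 Δ1=1000111010 Δ2=1000111000 Δ3=1001111000 Δ4=0001111100 | 4Δ
t=15: Δ0=0001111100 Δ1=0001110100 | 1Δ
t=16: Δ0=0001110100 Δ1=0001111100 Δ2=0001111110 Δ3=0000111110 Δ4=1000111010 | 4Δ

1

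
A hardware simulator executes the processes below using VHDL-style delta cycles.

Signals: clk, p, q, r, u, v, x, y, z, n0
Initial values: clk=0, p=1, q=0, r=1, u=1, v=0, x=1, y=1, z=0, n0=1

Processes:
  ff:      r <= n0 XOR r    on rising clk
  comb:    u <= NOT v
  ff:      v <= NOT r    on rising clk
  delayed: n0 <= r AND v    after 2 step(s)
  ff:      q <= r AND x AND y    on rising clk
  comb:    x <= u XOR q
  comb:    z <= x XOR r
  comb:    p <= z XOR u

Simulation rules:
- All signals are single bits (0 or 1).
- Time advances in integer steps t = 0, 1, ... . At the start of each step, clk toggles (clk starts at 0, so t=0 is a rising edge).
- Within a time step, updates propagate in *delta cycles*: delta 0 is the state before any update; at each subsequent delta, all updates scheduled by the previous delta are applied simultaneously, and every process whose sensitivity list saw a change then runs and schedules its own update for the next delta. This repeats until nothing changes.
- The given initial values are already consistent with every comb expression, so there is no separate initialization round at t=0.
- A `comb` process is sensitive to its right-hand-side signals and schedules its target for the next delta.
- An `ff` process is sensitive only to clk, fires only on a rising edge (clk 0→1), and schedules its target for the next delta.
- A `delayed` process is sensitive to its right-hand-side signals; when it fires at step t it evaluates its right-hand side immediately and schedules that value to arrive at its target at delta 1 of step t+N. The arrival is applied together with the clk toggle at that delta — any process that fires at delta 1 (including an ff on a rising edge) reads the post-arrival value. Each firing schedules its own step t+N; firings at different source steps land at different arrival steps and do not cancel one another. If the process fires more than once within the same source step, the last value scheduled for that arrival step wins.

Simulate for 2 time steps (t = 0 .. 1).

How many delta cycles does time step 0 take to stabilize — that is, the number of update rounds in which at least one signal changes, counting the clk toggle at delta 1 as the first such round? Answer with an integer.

t=0 Δ0: v=0 y=1 z=0 x=1 u=1 r=1 q=0 clk=0 n0=1 p=1
  Δ1: clk:0→1
  Δ2: r:1→0, q:0→1
  Δ3: z:0→1, x:1→0
  Δ4: z:1→0, p:1→0
  Δ5: p:0→1
  (5Δ to stable)
t=1 Δ0: v=0 y=1 z=0 x=0 u=1 r=0 q=1 clk=1 n0=1 p=1
  Δ1: clk:1→0
  (1Δ to stable)

5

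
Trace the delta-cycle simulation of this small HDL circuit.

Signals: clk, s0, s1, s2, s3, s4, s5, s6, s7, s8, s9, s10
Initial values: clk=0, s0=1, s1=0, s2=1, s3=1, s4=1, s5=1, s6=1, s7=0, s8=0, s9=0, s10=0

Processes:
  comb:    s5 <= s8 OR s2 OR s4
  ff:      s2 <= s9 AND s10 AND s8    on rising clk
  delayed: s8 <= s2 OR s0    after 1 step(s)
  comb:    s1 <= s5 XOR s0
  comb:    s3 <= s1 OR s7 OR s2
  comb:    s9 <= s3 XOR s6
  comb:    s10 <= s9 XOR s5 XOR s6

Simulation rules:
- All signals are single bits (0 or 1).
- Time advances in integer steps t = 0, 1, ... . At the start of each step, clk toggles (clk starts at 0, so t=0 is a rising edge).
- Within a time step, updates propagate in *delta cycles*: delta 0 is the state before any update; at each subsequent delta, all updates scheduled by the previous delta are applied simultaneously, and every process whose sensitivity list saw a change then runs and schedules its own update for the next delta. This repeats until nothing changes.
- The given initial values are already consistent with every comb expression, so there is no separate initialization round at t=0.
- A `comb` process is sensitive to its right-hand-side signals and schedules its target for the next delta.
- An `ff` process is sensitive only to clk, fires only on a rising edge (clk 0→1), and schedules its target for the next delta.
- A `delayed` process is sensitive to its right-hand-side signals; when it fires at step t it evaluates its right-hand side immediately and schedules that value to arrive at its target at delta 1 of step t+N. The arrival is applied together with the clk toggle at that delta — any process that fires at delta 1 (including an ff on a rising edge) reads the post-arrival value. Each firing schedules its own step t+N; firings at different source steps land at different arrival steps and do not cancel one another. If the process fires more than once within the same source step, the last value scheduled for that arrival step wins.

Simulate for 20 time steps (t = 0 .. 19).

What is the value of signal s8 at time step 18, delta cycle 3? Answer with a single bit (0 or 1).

t0.Δ0 s5=1 s7=0 s8=0 s10=0 s4=1 s3=1 s0=1 s2=1 s9=0 s6=1 clk=0 s1=0
t0.Δ1 s5=1 s7=0 s8=0 s10=0 s4=1 s3=1 s0=1 s2=1 s9=0 s6=1 clk=1 s1=0
t0.Δ2 s5=1 s7=0 s8=0 s10=0 s4=1 s3=1 s0=1 s2=0 s9=0 s6=1 clk=1 s1=0
t0.Δ3 s5=1 s7=0 s8=0 s10=0 s4=1 s3=0 s0=1 s2=0 s9=0 s6=1 clk=1 s1=0
t0.Δ4 s5=1 s7=0 s8=0 s10=0 s4=1 s3=0 s0=1 s2=0 s9=1 s6=1 clk=1 s1=0
t0.Δ5 s5=1 s7=0 s8=0 s10=1 s4=1 s3=0 s0=1 s2=0 s9=1 s6=1 clk=1 s1=0
t1.Δ0 s5=1 s7=0 s8=0 s10=1 s4=1 s3=0 s0=1 s2=0 s9=1 s6=1 clk=1 s1=0
t1.Δ1 s5=1 s7=0 s8=1 s10=1 s4=1 s3=0 s0=1 s2=0 s9=1 s6=1 clk=0 s1=0
t2.Δ0 s5=1 s7=0 s8=1 s10=1 s4=1 s3=0 s0=1 s2=0 s9=1 s6=1 clk=0 s1=0
t2.Δ1 s5=1 s7=0 s8=1 s10=1 s4=1 s3=0 s0=1 s2=0 s9=1 s6=1 clk=1 s1=0
t2.Δ2 s5=1 s7=0 s8=1 s10=1 s4=1 s3=0 s0=1 s2=1 s9=1 s6=1 clk=1 s1=0
t2.Δ3 s5=1 s7=0 s8=1 s10=1 s4=1 s3=1 s0=1 s2=1 s9=1 s6=1 clk=1 s1=0
t2.Δ4 s5=1 s7=0 s8=1 s10=1 s4=1 s3=1 s0=1 s2=1 s9=0 s6=1 clk=1 s1=0
t2.Δ5 s5=1 s7=0 s8=1 s10=0 s4=1 s3=1 s0=1 s2=1 s9=0 s6=1 clk=1 s1=0
t3.Δ0 s5=1 s7=0 s8=1 s10=0 s4=1 s3=1 s0=1 s2=1 s9=0 s6=1 clk=1 s1=0
t3.Δ1 s5=1 s7=0 s8=1 s10=0 s4=1 s3=1 s0=1 s2=1 s9=0 s6=1 clk=0 s1=0
t4.Δ0 s5=1 s7=0 s8=1 s10=0 s4=1 s3=1 s0=1 s2=1 s9=0 s6=1 clk=0 s1=0
t4.Δ1 s5=1 s7=0 s8=1 s10=0 s4=1 s3=1 s0=1 s2=1 s9=0 s6=1 clk=1 s1=0
t4.Δ2 s5=1 s7=0 s8=1 s10=0 s4=1 s3=1 s0=1 s2=0 s9=0 s6=1 clk=1 s1=0
t4.Δ3 s5=1 s7=0 s8=1 s10=0 s4=1 s3=0 s0=1 s2=0 s9=0 s6=1 clk=1 s1=0
t4.Δ4 s5=1 s7=0 s8=1 s10=0 s4=1 s3=0 s0=1 s2=0 s9=1 s6=1 clk=1 s1=0
t4.Δ5 s5=1 s7=0 s8=1 s10=1 s4=1 s3=0 s0=1 s2=0 s9=1 s6=1 clk=1 s1=0
t5.Δ0 s5=1 s7=0 s8=1 s10=1 s4=1 s3=0 s0=1 s2=0 s9=1 s6=1 clk=1 s1=0
t5.Δ1 s5=1 s7=0 s8=1 s10=1 s4=1 s3=0 s0=1 s2=0 s9=1 s6=1 clk=0 s1=0
t6.Δ0 s5=1 s7=0 s8=1 s10=1 s4=1 s3=0 s0=1 s2=0 s9=1 s6=1 clk=0 s1=0
t6.Δ1 s5=1 s7=0 s8=1 s10=1 s4=1 s3=0 s0=1 s2=0 s9=1 s6=1 clk=1 s1=0
t6.Δ2 s5=1 s7=0 s8=1 s10=1 s4=1 s3=0 s0=1 s2=1 s9=1 s6=1 clk=1 s1=0
t6.Δ3 s5=1 s7=0 s8=1 s10=1 s4=1 s3=1 s0=1 s2=1 s9=1 s6=1 clk=1 s1=0
t6.Δ4 s5=1 s7=0 s8=1 s10=1 s4=1 s3=1 s0=1 s2=1 s9=0 s6=1 clk=1 s1=0
t6.Δ5 s5=1 s7=0 s8=1 s10=0 s4=1 s3=1 s0=1 s2=1 s9=0 s6=1 clk=1 s1=0
t7.Δ0 s5=1 s7=0 s8=1 s10=0 s4=1 s3=1 s0=1 s2=1 s9=0 s6=1 clk=1 s1=0
t7.Δ1 s5=1 s7=0 s8=1 s10=0 s4=1 s3=1 s0=1 s2=1 s9=0 s6=1 clk=0 s1=0
t8.Δ0 s5=1 s7=0 s8=1 s10=0 s4=1 s3=1 s0=1 s2=1 s9=0 s6=1 clk=0 s1=0
t8.Δ1 s5=1 s7=0 s8=1 s10=0 s4=1 s3=1 s0=1 s2=1 s9=0 s6=1 clk=1 s1=0
t8.Δ2 s5=1 s7=0 s8=1 s10=0 s4=1 s3=1 s0=1 s2=0 s9=0 s6=1 clk=1 s1=0
t8.Δ3 s5=1 s7=0 s8=1 s10=0 s4=1 s3=0 s0=1 s2=0 s9=0 s6=1 clk=1 s1=0
t8.Δ4 s5=1 s7=0 s8=1 s10=0 s4=1 s3=0 s0=1 s2=0 s9=1 s6=1 clk=1 s1=0
t8.Δ5 s5=1 s7=0 s8=1 s10=1 s4=1 s3=0 s0=1 s2=0 s9=1 s6=1 clk=1 s1=0
t9.Δ0 s5=1 s7=0 s8=1 s10=1 s4=1 s3=0 s0=1 s2=0 s9=1 s6=1 clk=1 s1=0
t9.Δ1 s5=1 s7=0 s8=1 s10=1 s4=1 s3=0 s0=1 s2=0 s9=1 s6=1 clk=0 s1=0
t10.Δ0 s5=1 s7=0 s8=1 s10=1 s4=1 s3=0 s0=1 s2=0 s9=1 s6=1 clk=0 s1=0
t10.Δ1 s5=1 s7=0 s8=1 s10=1 s4=1 s3=0 s0=1 s2=0 s9=1 s6=1 clk=1 s1=0
t10.Δ2 s5=1 s7=0 s8=1 s10=1 s4=1 s3=0 s0=1 s2=1 s9=1 s6=1 clk=1 s1=0
t10.Δ3 s5=1 s7=0 s8=1 s10=1 s4=1 s3=1 s0=1 s2=1 s9=1 s6=1 clk=1 s1=0
t10.Δ4 s5=1 s7=0 s8=1 s10=1 s4=1 s3=1 s0=1 s2=1 s9=0 s6=1 clk=1 s1=0
t10.Δ5 s5=1 s7=0 s8=1 s10=0 s4=1 s3=1 s0=1 s2=1 s9=0 s6=1 clk=1 s1=0
t11.Δ0 s5=1 s7=0 s8=1 s10=0 s4=1 s3=1 s0=1 s2=1 s9=0 s6=1 clk=1 s1=0
t11.Δ1 s5=1 s7=0 s8=1 s10=0 s4=1 s3=1 s0=1 s2=1 s9=0 s6=1 clk=0 s1=0
t12.Δ0 s5=1 s7=0 s8=1 s10=0 s4=1 s3=1 s0=1 s2=1 s9=0 s6=1 clk=0 s1=0
t12.Δ1 s5=1 s7=0 s8=1 s10=0 s4=1 s3=1 s0=1 s2=1 s9=0 s6=1 clk=1 s1=0
t12.Δ2 s5=1 s7=0 s8=1 s10=0 s4=1 s3=1 s0=1 s2=0 s9=0 s6=1 clk=1 s1=0
t12.Δ3 s5=1 s7=0 s8=1 s10=0 s4=1 s3=0 s0=1 s2=0 s9=0 s6=1 clk=1 s1=0
t12.Δ4 s5=1 s7=0 s8=1 s10=0 s4=1 s3=0 s0=1 s2=0 s9=1 s6=1 clk=1 s1=0
t12.Δ5 s5=1 s7=0 s8=1 s10=1 s4=1 s3=0 s0=1 s2=0 s9=1 s6=1 clk=1 s1=0
t13.Δ0 s5=1 s7=0 s8=1 s10=1 s4=1 s3=0 s0=1 s2=0 s9=1 s6=1 clk=1 s1=0
t13.Δ1 s5=1 s7=0 s8=1 s10=1 s4=1 s3=0 s0=1 s2=0 s9=1 s6=1 clk=0 s1=0
t14.Δ0 s5=1 s7=0 s8=1 s10=1 s4=1 s3=0 s0=1 s2=0 s9=1 s6=1 clk=0 s1=0
t14.Δ1 s5=1 s7=0 s8=1 s10=1 s4=1 s3=0 s0=1 s2=0 s9=1 s6=1 clk=1 s1=0
t14.Δ2 s5=1 s7=0 s8=1 s10=1 s4=1 s3=0 s0=1 s2=1 s9=1 s6=1 clk=1 s1=0
t14.Δ3 s5=1 s7=0 s8=1 s10=1 s4=1 s3=1 s0=1 s2=1 s9=1 s6=1 clk=1 s1=0
t14.Δ4 s5=1 s7=0 s8=1 s10=1 s4=1 s3=1 s0=1 s2=1 s9=0 s6=1 clk=1 s1=0
t14.Δ5 s5=1 s7=0 s8=1 s10=0 s4=1 s3=1 s0=1 s2=1 s9=0 s6=1 clk=1 s1=0
t15.Δ0 s5=1 s7=0 s8=1 s10=0 s4=1 s3=1 s0=1 s2=1 s9=0 s6=1 clk=1 s1=0
t15.Δ1 s5=1 s7=0 s8=1 s10=0 s4=1 s3=1 s0=1 s2=1 s9=0 s6=1 clk=0 s1=0
t16.Δ0 s5=1 s7=0 s8=1 s10=0 s4=1 s3=1 s0=1 s2=1 s9=0 s6=1 clk=0 s1=0
t16.Δ1 s5=1 s7=0 s8=1 s10=0 s4=1 s3=1 s0=1 s2=1 s9=0 s6=1 clk=1 s1=0
t16.Δ2 s5=1 s7=0 s8=1 s10=0 s4=1 s3=1 s0=1 s2=0 s9=0 s6=1 clk=1 s1=0
t16.Δ3 s5=1 s7=0 s8=1 s10=0 s4=1 s3=0 s0=1 s2=0 s9=0 s6=1 clk=1 s1=0
t16.Δ4 s5=1 s7=0 s8=1 s10=0 s4=1 s3=0 s0=1 s2=0 s9=1 s6=1 clk=1 s1=0
t16.Δ5 s5=1 s7=0 s8=1 s10=1 s4=1 s3=0 s0=1 s2=0 s9=1 s6=1 clk=1 s1=0
t17.Δ0 s5=1 s7=0 s8=1 s10=1 s4=1 s3=0 s0=1 s2=0 s9=1 s6=1 clk=1 s1=0
t17.Δ1 s5=1 s7=0 s8=1 s10=1 s4=1 s3=0 s0=1 s2=0 s9=1 s6=1 clk=0 s1=0
t18.Δ0 s5=1 s7=0 s8=1 s10=1 s4=1 s3=0 s0=1 s2=0 s9=1 s6=1 clk=0 s1=0
t18.Δ1 s5=1 s7=0 s8=1 s10=1 s4=1 s3=0 s0=1 s2=0 s9=1 s6=1 clk=1 s1=0
t18.Δ2 s5=1 s7=0 s8=1 s10=1 s4=1 s3=0 s0=1 s2=1 s9=1 s6=1 clk=1 s1=0
t18.Δ3 s5=1 s7=0 s8=1 s10=1 s4=1 s3=1 s0=1 s2=1 s9=1 s6=1 clk=1 s1=0
t18.Δ4 s5=1 s7=0 s8=1 s10=1 s4=1 s3=1 s0=1 s2=1 s9=0 s6=1 clk=1 s1=0
t18.Δ5 s5=1 s7=0 s8=1 s10=0 s4=1 s3=1 s0=1 s2=1 s9=0 s6=1 clk=1 s1=0
t19.Δ0 s5=1 s7=0 s8=1 s10=0 s4=1 s3=1 s0=1 s2=1 s9=0 s6=1 clk=1 s1=0
t19.Δ1 s5=1 s7=0 s8=1 s10=0 s4=1 s3=1 s0=1 s2=1 s9=0 s6=1 clk=0 s1=0

1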